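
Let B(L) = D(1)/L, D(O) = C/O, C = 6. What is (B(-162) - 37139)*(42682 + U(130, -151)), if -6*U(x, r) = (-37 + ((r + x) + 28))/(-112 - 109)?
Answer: -3152898234206/1989 ≈ -1.5852e+9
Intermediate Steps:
D(O) = 6/O
U(x, r) = -3/442 + r/1326 + x/1326 (U(x, r) = -(-37 + ((r + x) + 28))/(6*(-112 - 109)) = -(-37 + (28 + r + x))/(6*(-221)) = -(-9 + r + x)*(-1)/(6*221) = -(9/221 - r/221 - x/221)/6 = -3/442 + r/1326 + x/1326)
B(L) = 6/L (B(L) = (6/1)/L = (6*1)/L = 6/L)
(B(-162) - 37139)*(42682 + U(130, -151)) = (6/(-162) - 37139)*(42682 + (-3/442 + (1/1326)*(-151) + (1/1326)*130)) = (6*(-1/162) - 37139)*(42682 + (-3/442 - 151/1326 + 5/51)) = (-1/27 - 37139)*(42682 - 5/221) = -1002754/27*9432717/221 = -3152898234206/1989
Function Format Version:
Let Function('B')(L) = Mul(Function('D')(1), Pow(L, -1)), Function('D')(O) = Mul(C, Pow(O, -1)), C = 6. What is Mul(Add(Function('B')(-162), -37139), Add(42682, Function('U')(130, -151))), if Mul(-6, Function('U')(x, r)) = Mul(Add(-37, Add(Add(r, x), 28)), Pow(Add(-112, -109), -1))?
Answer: Rational(-3152898234206, 1989) ≈ -1.5852e+9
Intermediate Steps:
Function('D')(O) = Mul(6, Pow(O, -1))
Function('U')(x, r) = Add(Rational(-3, 442), Mul(Rational(1, 1326), r), Mul(Rational(1, 1326), x)) (Function('U')(x, r) = Mul(Rational(-1, 6), Mul(Add(-37, Add(Add(r, x), 28)), Pow(Add(-112, -109), -1))) = Mul(Rational(-1, 6), Mul(Add(-37, Add(28, r, x)), Pow(-221, -1))) = Mul(Rational(-1, 6), Mul(Add(-9, r, x), Rational(-1, 221))) = Mul(Rational(-1, 6), Add(Rational(9, 221), Mul(Rational(-1, 221), r), Mul(Rational(-1, 221), x))) = Add(Rational(-3, 442), Mul(Rational(1, 1326), r), Mul(Rational(1, 1326), x)))
Function('B')(L) = Mul(6, Pow(L, -1)) (Function('B')(L) = Mul(Mul(6, Pow(1, -1)), Pow(L, -1)) = Mul(Mul(6, 1), Pow(L, -1)) = Mul(6, Pow(L, -1)))
Mul(Add(Function('B')(-162), -37139), Add(42682, Function('U')(130, -151))) = Mul(Add(Mul(6, Pow(-162, -1)), -37139), Add(42682, Add(Rational(-3, 442), Mul(Rational(1, 1326), -151), Mul(Rational(1, 1326), 130)))) = Mul(Add(Mul(6, Rational(-1, 162)), -37139), Add(42682, Add(Rational(-3, 442), Rational(-151, 1326), Rational(5, 51)))) = Mul(Add(Rational(-1, 27), -37139), Add(42682, Rational(-5, 221))) = Mul(Rational(-1002754, 27), Rational(9432717, 221)) = Rational(-3152898234206, 1989)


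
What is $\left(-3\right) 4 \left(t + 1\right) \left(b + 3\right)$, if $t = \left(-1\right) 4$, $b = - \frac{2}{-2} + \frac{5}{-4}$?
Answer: $99$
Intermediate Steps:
$b = - \frac{1}{4}$ ($b = \left(-2\right) \left(- \frac{1}{2}\right) + 5 \left(- \frac{1}{4}\right) = 1 - \frac{5}{4} = - \frac{1}{4} \approx -0.25$)
$t = -4$
$\left(-3\right) 4 \left(t + 1\right) \left(b + 3\right) = \left(-3\right) 4 \left(-4 + 1\right) \left(- \frac{1}{4} + 3\right) = - 12 \left(\left(-3\right) \frac{11}{4}\right) = \left(-12\right) \left(- \frac{33}{4}\right) = 99$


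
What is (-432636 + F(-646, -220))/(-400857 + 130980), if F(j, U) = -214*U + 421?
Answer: 385135/269877 ≈ 1.4271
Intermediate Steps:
F(j, U) = 421 - 214*U
(-432636 + F(-646, -220))/(-400857 + 130980) = (-432636 + (421 - 214*(-220)))/(-400857 + 130980) = (-432636 + (421 + 47080))/(-269877) = (-432636 + 47501)*(-1/269877) = -385135*(-1/269877) = 385135/269877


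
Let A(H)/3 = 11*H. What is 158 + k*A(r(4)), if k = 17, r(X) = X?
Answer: 2402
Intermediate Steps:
A(H) = 33*H (A(H) = 3*(11*H) = 33*H)
158 + k*A(r(4)) = 158 + 17*(33*4) = 158 + 17*132 = 158 + 2244 = 2402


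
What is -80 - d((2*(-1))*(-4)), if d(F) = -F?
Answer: -72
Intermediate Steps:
-80 - d((2*(-1))*(-4)) = -80 - (-1)*(2*(-1))*(-4) = -80 - (-1)*(-2*(-4)) = -80 - (-1)*8 = -80 - 1*(-8) = -80 + 8 = -72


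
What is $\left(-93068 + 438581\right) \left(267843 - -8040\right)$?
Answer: $95321162979$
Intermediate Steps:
$\left(-93068 + 438581\right) \left(267843 - -8040\right) = 345513 \left(267843 + 8040\right) = 345513 \cdot 275883 = 95321162979$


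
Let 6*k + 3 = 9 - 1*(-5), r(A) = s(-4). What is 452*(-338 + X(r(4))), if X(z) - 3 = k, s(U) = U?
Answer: -451774/3 ≈ -1.5059e+5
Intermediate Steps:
r(A) = -4
k = 11/6 (k = -½ + (9 - 1*(-5))/6 = -½ + (9 + 5)/6 = -½ + (⅙)*14 = -½ + 7/3 = 11/6 ≈ 1.8333)
X(z) = 29/6 (X(z) = 3 + 11/6 = 29/6)
452*(-338 + X(r(4))) = 452*(-338 + 29/6) = 452*(-1999/6) = -451774/3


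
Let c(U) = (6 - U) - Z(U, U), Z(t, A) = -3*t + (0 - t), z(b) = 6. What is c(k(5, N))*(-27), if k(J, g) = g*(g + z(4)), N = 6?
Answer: -5994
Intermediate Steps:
Z(t, A) = -4*t (Z(t, A) = -3*t - t = -4*t)
k(J, g) = g*(6 + g) (k(J, g) = g*(g + 6) = g*(6 + g))
c(U) = 6 + 3*U (c(U) = (6 - U) - (-4)*U = (6 - U) + 4*U = 6 + 3*U)
c(k(5, N))*(-27) = (6 + 3*(6*(6 + 6)))*(-27) = (6 + 3*(6*12))*(-27) = (6 + 3*72)*(-27) = (6 + 216)*(-27) = 222*(-27) = -5994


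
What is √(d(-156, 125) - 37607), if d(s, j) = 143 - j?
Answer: I*√37589 ≈ 193.88*I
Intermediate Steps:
√(d(-156, 125) - 37607) = √((143 - 1*125) - 37607) = √((143 - 125) - 37607) = √(18 - 37607) = √(-37589) = I*√37589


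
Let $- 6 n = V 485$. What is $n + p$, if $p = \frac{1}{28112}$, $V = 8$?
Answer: $- \frac{54537277}{84336} \approx -646.67$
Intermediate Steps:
$p = \frac{1}{28112} \approx 3.5572 \cdot 10^{-5}$
$n = - \frac{1940}{3}$ ($n = - \frac{8 \cdot 485}{6} = \left(- \frac{1}{6}\right) 3880 = - \frac{1940}{3} \approx -646.67$)
$n + p = - \frac{1940}{3} + \frac{1}{28112} = - \frac{54537277}{84336}$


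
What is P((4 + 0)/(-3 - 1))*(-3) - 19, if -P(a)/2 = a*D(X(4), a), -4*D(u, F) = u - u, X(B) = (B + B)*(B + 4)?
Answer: -19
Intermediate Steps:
X(B) = 2*B*(4 + B) (X(B) = (2*B)*(4 + B) = 2*B*(4 + B))
D(u, F) = 0 (D(u, F) = -(u - u)/4 = -¼*0 = 0)
P(a) = 0 (P(a) = -2*a*0 = -2*0 = 0)
P((4 + 0)/(-3 - 1))*(-3) - 19 = 0*(-3) - 19 = 0 - 19 = -19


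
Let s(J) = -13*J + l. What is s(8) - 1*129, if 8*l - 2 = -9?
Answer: -1871/8 ≈ -233.88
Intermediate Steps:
l = -7/8 (l = ¼ + (⅛)*(-9) = ¼ - 9/8 = -7/8 ≈ -0.87500)
s(J) = -7/8 - 13*J (s(J) = -13*J - 7/8 = -7/8 - 13*J)
s(8) - 1*129 = (-7/8 - 13*8) - 1*129 = (-7/8 - 104) - 129 = -839/8 - 129 = -1871/8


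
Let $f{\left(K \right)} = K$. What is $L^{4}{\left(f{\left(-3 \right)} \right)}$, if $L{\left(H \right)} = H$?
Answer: $81$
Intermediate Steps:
$L^{4}{\left(f{\left(-3 \right)} \right)} = \left(-3\right)^{4} = 81$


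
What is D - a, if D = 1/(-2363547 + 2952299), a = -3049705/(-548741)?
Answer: -1795519369419/323072361232 ≈ -5.5576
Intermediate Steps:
a = 3049705/548741 (a = -3049705*(-1/548741) = 3049705/548741 ≈ 5.5576)
D = 1/588752 ≈ 1.6985e-6
D - a = 1/588752 - 1*3049705/548741 = 1/588752 - 3049705/548741 = -1795519369419/323072361232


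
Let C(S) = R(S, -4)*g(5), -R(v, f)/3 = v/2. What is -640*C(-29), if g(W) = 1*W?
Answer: -139200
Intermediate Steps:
R(v, f) = -3*v/2
g(W) = W
C(S) = -15*S/2 (C(S) = -3*S/2*5 = -15*S/2)
-640*C(-29) = -(-4800)*(-29) = -640*435/2 = -139200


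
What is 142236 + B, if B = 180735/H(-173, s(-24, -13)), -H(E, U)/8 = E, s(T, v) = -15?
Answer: 197035359/1384 ≈ 1.4237e+5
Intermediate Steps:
H(E, U) = -8*E
B = 180735/1384 (B = 180735/((-8*(-173))) = 180735/1384 ≈ 130.59)
142236 + B = 142236 + 180735/1384 = 197035359/1384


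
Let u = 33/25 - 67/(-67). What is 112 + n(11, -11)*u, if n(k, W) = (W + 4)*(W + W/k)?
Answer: 7672/25 ≈ 306.88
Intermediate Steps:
n(k, W) = (4 + W)*(W + W/k)
u = 58/25 (u = 33*(1/25) - 67*(-1/67) = 33/25 + 1 = 58/25 ≈ 2.3200)
112 + n(11, -11)*u = 112 - 11*(4 - 11 + 11*(4 - 11))/11*(58/25) = 112 - 11*1/11*(4 - 11 + 11*(-7))*(58/25) = 112 - 11*1/11*(4 - 11 - 77)*(58/25) = 112 - 11*1/11*(-84)*(58/25) = 112 + 84*(58/25) = 112 + 4872/25 = 7672/25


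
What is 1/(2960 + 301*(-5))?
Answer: 1/1455 ≈ 0.00068729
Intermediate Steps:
1/(2960 + 301*(-5)) = 1/(2960 - 1505) = 1/1455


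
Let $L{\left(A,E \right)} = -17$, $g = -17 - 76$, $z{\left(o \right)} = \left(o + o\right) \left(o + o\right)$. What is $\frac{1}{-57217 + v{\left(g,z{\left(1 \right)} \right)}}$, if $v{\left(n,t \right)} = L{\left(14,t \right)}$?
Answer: $- \frac{1}{57234} \approx -1.7472 \cdot 10^{-5}$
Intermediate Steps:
$z{\left(o \right)} = 4 o^{2}$ ($z{\left(o \right)} = 2 o 2 o = 4 o^{2}$)
$g = -93$
$v{\left(n,t \right)} = -17$
$\frac{1}{-57217 + v{\left(g,z{\left(1 \right)} \right)}} = \frac{1}{-57217 - 17} = \frac{1}{-57234} = - \frac{1}{57234}$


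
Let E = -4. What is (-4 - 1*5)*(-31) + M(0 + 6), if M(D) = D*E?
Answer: 255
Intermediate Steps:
M(D) = -4*D (M(D) = D*(-4) = -4*D)
(-4 - 1*5)*(-31) + M(0 + 6) = (-4 - 1*5)*(-31) - 4*(0 + 6) = (-4 - 5)*(-31) - 4*6 = -9*(-31) - 24 = 279 - 24 = 255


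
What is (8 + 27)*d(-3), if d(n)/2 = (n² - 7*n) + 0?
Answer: 2100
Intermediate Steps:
d(n) = -14*n + 2*n² (d(n) = 2*((n² - 7*n) + 0) = 2*(n² - 7*n) = -14*n + 2*n²)
(8 + 27)*d(-3) = (8 + 27)*(2*(-3)*(-7 - 3)) = 35*(2*(-3)*(-10)) = 35*60 = 2100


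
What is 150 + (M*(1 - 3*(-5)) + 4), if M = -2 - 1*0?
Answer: 122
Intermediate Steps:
M = -2 (M = -2 + 0 = -2)
150 + (M*(1 - 3*(-5)) + 4) = 150 + (-2*(1 - 3*(-5)) + 4) = 150 + (-2*(1 + 15) + 4) = 150 + (-2*16 + 4) = 150 + (-32 + 4) = 150 - 28 = 122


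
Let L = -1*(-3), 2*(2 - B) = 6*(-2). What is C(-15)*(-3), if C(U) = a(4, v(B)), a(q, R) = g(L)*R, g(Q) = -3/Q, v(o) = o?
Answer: 24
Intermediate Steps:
B = 8 (B = 2 - 3*(-2) = 2 - ½*(-12) = 2 + 6 = 8)
L = 3
a(q, R) = -R (a(q, R) = (-3/3)*R = (-3*⅓)*R = -R)
C(U) = -8 (C(U) = -1*8 = -8)
C(-15)*(-3) = -8*(-3) = 24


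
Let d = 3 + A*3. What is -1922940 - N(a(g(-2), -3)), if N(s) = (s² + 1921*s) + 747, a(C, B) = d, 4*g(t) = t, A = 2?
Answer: -1941057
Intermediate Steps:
g(t) = t/4
d = 9 (d = 3 + 2*3 = 3 + 6 = 9)
a(C, B) = 9
N(s) = 747 + s² + 1921*s
-1922940 - N(a(g(-2), -3)) = -1922940 - (747 + 9² + 1921*9) = -1922940 - (747 + 81 + 17289) = -1922940 - 1*18117 = -1922940 - 18117 = -1941057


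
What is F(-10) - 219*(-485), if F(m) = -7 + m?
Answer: 106198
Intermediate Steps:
F(-10) - 219*(-485) = (-7 - 10) - 219*(-485) = -17 + 106215 = 106198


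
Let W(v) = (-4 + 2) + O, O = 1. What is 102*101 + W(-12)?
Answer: 10301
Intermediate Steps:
W(v) = -1 (W(v) = (-4 + 2) + 1 = -2 + 1 = -1)
102*101 + W(-12) = 102*101 - 1 = 10302 - 1 = 10301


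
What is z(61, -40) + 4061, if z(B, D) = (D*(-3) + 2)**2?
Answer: 18945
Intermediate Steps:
z(B, D) = (2 - 3*D)**2 (z(B, D) = (-3*D + 2)**2 = (2 - 3*D)**2)
z(61, -40) + 4061 = (-2 + 3*(-40))**2 + 4061 = (-2 - 120)**2 + 4061 = (-122)**2 + 4061 = 14884 + 4061 = 18945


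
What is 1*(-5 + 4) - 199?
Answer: -200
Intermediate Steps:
1*(-5 + 4) - 199 = 1*(-1) - 199 = -1 - 199 = -200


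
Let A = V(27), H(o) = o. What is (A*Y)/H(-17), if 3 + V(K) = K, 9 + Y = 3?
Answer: 144/17 ≈ 8.4706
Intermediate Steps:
Y = -6 (Y = -9 + 3 = -6)
V(K) = -3 + K
A = 24 (A = -3 + 27 = 24)
(A*Y)/H(-17) = (24*(-6))/(-17) = -144*(-1/17) = 144/17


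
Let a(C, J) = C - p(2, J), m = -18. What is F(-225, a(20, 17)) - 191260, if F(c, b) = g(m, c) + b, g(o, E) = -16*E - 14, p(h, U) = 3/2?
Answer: -375311/2 ≈ -1.8766e+5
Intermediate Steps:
p(h, U) = 3/2 (p(h, U) = 3*(½) = 3/2)
a(C, J) = -3/2 + C (a(C, J) = C - 1*3/2 = C - 3/2 = -3/2 + C)
g(o, E) = -14 - 16*E
F(c, b) = -14 + b - 16*c (F(c, b) = (-14 - 16*c) + b = -14 + b - 16*c)
F(-225, a(20, 17)) - 191260 = (-14 + (-3/2 + 20) - 16*(-225)) - 191260 = (-14 + 37/2 + 3600) - 191260 = 7209/2 - 191260 = -375311/2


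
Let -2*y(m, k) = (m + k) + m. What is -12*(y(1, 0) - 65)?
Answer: 792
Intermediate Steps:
y(m, k) = -m - k/2 (y(m, k) = -((m + k) + m)/2 = -((k + m) + m)/2 = -(k + 2*m)/2 = -m - k/2)
-12*(y(1, 0) - 65) = -12*((-1*1 - ½*0) - 65) = -12*((-1 + 0) - 65) = -12*(-1 - 65) = -12*(-66) = 792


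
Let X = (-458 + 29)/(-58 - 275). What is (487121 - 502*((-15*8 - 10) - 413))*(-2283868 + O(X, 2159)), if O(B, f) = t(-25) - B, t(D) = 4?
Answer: -192592597569229/111 ≈ -1.7351e+12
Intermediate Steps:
X = 143/111 (X = -429/(-333) = -429*(-1/333) = 143/111 ≈ 1.2883)
O(B, f) = 4 - B
(487121 - 502*((-15*8 - 10) - 413))*(-2283868 + O(X, 2159)) = (487121 - 502*((-15*8 - 10) - 413))*(-2283868 + (4 - 1*143/111)) = (487121 - 502*((-120 - 10) - 413))*(-2283868 + (4 - 143/111)) = (487121 - 502*(-130 - 413))*(-2283868 + 301/111) = (487121 - 502*(-543))*(-253509047/111) = (487121 + 272586)*(-253509047/111) = 759707*(-253509047/111) = -192592597569229/111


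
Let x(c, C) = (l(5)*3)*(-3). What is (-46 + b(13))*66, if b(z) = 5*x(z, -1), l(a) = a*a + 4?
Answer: -89166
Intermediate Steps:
l(a) = 4 + a**2 (l(a) = a**2 + 4 = 4 + a**2)
x(c, C) = -261 (x(c, C) = ((4 + 5**2)*3)*(-3) = ((4 + 25)*3)*(-3) = (29*3)*(-3) = 87*(-3) = -261)
b(z) = -1305 (b(z) = 5*(-261) = -1305)
(-46 + b(13))*66 = (-46 - 1305)*66 = -1351*66 = -89166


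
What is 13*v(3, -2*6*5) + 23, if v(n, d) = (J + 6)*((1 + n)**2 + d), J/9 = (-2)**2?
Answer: -24001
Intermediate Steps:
J = 36 (J = 9*(-2)**2 = 9*4 = 36)
v(n, d) = 42*d + 42*(1 + n)**2 (v(n, d) = (36 + 6)*((1 + n)**2 + d) = 42*(d + (1 + n)**2) = 42*d + 42*(1 + n)**2)
13*v(3, -2*6*5) + 23 = 13*(42*(-2*6*5) + 42*(1 + 3)**2) + 23 = 13*(42*(-12*5) + 42*4**2) + 23 = 13*(42*(-60) + 42*16) + 23 = 13*(-2520 + 672) + 23 = 13*(-1848) + 23 = -24024 + 23 = -24001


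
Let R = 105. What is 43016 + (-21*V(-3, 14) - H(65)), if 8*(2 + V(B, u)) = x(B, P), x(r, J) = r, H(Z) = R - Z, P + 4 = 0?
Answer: 344207/8 ≈ 43026.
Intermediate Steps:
P = -4 (P = -4 + 0 = -4)
H(Z) = 105 - Z
V(B, u) = -2 + B/8
43016 + (-21*V(-3, 14) - H(65)) = 43016 + (-21*(-2 + (⅛)*(-3)) - (105 - 1*65)) = 43016 + (-21*(-2 - 3/8) - (105 - 65)) = 43016 + (-21*(-19/8) - 1*40) = 43016 + (399/8 - 40) = 43016 + 79/8 = 344207/8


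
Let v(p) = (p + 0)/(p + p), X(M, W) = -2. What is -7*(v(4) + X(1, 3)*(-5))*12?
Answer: -882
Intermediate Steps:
v(p) = ½ (v(p) = p/((2*p)) = p*(1/(2*p)) = ½)
-7*(v(4) + X(1, 3)*(-5))*12 = -7*(½ - 2*(-5))*12 = -7*(½ + 10)*12 = -7*21/2*12 = -147/2*12 = -882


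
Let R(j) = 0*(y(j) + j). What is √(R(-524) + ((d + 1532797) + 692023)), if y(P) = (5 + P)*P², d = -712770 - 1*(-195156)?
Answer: √1707206 ≈ 1306.6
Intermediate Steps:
d = -517614 (d = -712770 + 195156 = -517614)
y(P) = P²*(5 + P)
R(j) = 0 (R(j) = 0*(j²*(5 + j) + j) = 0*(j + j²*(5 + j)) = 0)
√(R(-524) + ((d + 1532797) + 692023)) = √(0 + ((-517614 + 1532797) + 692023)) = √(0 + (1015183 + 692023)) = √(0 + 1707206) = √1707206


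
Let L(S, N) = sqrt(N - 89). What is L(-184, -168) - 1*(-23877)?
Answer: 23877 + I*sqrt(257) ≈ 23877.0 + 16.031*I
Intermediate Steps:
L(S, N) = sqrt(-89 + N)
L(-184, -168) - 1*(-23877) = sqrt(-89 - 168) - 1*(-23877) = sqrt(-257) + 23877 = I*sqrt(257) + 23877 = 23877 + I*sqrt(257)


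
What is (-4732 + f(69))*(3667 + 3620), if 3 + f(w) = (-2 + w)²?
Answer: -1792602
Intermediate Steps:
f(w) = -3 + (-2 + w)²
(-4732 + f(69))*(3667 + 3620) = (-4732 + (-3 + (-2 + 69)²))*(3667 + 3620) = (-4732 + (-3 + 67²))*7287 = (-4732 + (-3 + 4489))*7287 = (-4732 + 4486)*7287 = -246*7287 = -1792602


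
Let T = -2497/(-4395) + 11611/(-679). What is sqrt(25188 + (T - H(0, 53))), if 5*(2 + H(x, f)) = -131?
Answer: sqrt(224415126313099995)/2984205 ≈ 158.74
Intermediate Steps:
T = -49334882/2984205 (T = -2497*(-1/4395) + 11611*(-1/679) = 2497/4395 - 11611/679 = -49334882/2984205 ≈ -16.532)
H(x, f) = -141/5 (H(x, f) = -2 + (1/5)*(-131) = -2 - 131/5 = -141/5)
sqrt(25188 + (T - H(0, 53))) = sqrt(25188 + (-49334882/2984205 - 1*(-141/5))) = sqrt(25188 + (-49334882/2984205 + 141/5)) = sqrt(25188 + 34819699/2984205) = sqrt(75200975239/2984205) = sqrt(224415126313099995)/2984205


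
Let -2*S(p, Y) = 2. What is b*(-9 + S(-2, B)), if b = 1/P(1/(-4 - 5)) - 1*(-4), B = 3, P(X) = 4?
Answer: -85/2 ≈ -42.500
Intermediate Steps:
S(p, Y) = -1 (S(p, Y) = -1/2*2 = -1)
b = 17/4 (b = 1/4 - 1*(-4) = 1/4 + 4 = 17/4 ≈ 4.2500)
b*(-9 + S(-2, B)) = 17*(-9 - 1)/4 = (17/4)*(-10) = -85/2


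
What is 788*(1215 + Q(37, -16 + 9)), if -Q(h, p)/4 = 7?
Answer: 935356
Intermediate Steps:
Q(h, p) = -28 (Q(h, p) = -4*7 = -28)
788*(1215 + Q(37, -16 + 9)) = 788*(1215 - 28) = 788*1187 = 935356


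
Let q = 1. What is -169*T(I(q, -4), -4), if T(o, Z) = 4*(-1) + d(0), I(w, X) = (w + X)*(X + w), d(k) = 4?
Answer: 0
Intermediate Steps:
I(w, X) = (X + w)² (I(w, X) = (X + w)*(X + w) = (X + w)²)
T(o, Z) = 0 (T(o, Z) = 4*(-1) + 4 = -4 + 4 = 0)
-169*T(I(q, -4), -4) = -169*0 = 0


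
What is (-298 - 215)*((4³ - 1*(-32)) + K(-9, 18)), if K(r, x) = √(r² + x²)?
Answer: -49248 - 4617*√5 ≈ -59572.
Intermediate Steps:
(-298 - 215)*((4³ - 1*(-32)) + K(-9, 18)) = (-298 - 215)*((4³ - 1*(-32)) + √((-9)² + 18²)) = -513*((64 + 32) + √(81 + 324)) = -513*(96 + √405) = -513*(96 + 9*√5) = -49248 - 4617*√5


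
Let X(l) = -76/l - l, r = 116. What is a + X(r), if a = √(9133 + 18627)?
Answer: -3383/29 + 4*√1735 ≈ 49.958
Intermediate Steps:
X(l) = -l - 76/l
a = 4*√1735 (a = √27760 = 4*√1735 ≈ 166.61)
a + X(r) = 4*√1735 + (-1*116 - 76/116) = 4*√1735 + (-116 - 76*1/116) = 4*√1735 + (-116 - 19/29) = 4*√1735 - 3383/29 = -3383/29 + 4*√1735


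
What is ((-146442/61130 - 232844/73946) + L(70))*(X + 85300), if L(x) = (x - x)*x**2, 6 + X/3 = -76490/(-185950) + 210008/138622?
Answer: -688732352488258626649661/1456489769239898525 ≈ -4.7287e+5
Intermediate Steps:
X = -15750957153/1288838045 (X = -18 + 3*(-76490/(-185950) + 210008/138622) = -18 + 3*(-76490*(-1/185950) + 210008*(1/138622)) = -18 + 3*(7649/18595 + 105004/69311) = -18 + 3*(2482709219/1288838045) = -18 + 7448127657/1288838045 = -15750957153/1288838045 ≈ -12.221)
L(x) = 0 (L(x) = 0*x**2 = 0)
((-146442/61130 - 232844/73946) + L(70))*(X + 85300) = ((-146442/61130 - 232844/73946) + 0)*(-15750957153/1288838045 + 85300) = ((-146442*1/61130 - 232844*1/73946) + 0)*(109922134281347/1288838045) = ((-73221/30565 - 116422/36973) + 0)*(109922134281347/1288838045) = (-6265638463/1130079745 + 0)*(109922134281347/1288838045) = -6265638463/1130079745*109922134281347/1288838045 = -688732352488258626649661/1456489769239898525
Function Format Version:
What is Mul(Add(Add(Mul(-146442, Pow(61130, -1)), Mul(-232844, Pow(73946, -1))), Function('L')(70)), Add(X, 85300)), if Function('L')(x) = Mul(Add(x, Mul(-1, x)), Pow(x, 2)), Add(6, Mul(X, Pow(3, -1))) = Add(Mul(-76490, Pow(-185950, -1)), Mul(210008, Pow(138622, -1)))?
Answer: Rational(-688732352488258626649661, 1456489769239898525) ≈ -4.7287e+5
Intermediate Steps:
X = Rational(-15750957153, 1288838045) (X = Add(-18, Mul(3, Add(Mul(-76490, Pow(-185950, -1)), Mul(210008, Pow(138622, -1))))) = Add(-18, Mul(3, Add(Mul(-76490, Rational(-1, 185950)), Mul(210008, Rational(1, 138622))))) = Add(-18, Mul(3, Add(Rational(7649, 18595), Rational(105004, 69311)))) = Add(-18, Mul(3, Rational(2482709219, 1288838045))) = Add(-18, Rational(7448127657, 1288838045)) = Rational(-15750957153, 1288838045) ≈ -12.221)
Function('L')(x) = 0 (Function('L')(x) = Mul(0, Pow(x, 2)) = 0)
Mul(Add(Add(Mul(-146442, Pow(61130, -1)), Mul(-232844, Pow(73946, -1))), Function('L')(70)), Add(X, 85300)) = Mul(Add(Add(Mul(-146442, Pow(61130, -1)), Mul(-232844, Pow(73946, -1))), 0), Add(Rational(-15750957153, 1288838045), 85300)) = Mul(Add(Add(Mul(-146442, Rational(1, 61130)), Mul(-232844, Rational(1, 73946))), 0), Rational(109922134281347, 1288838045)) = Mul(Add(Add(Rational(-73221, 30565), Rational(-116422, 36973)), 0), Rational(109922134281347, 1288838045)) = Mul(Add(Rational(-6265638463, 1130079745), 0), Rational(109922134281347, 1288838045)) = Mul(Rational(-6265638463, 1130079745), Rational(109922134281347, 1288838045)) = Rational(-688732352488258626649661, 1456489769239898525)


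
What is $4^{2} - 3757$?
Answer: $-3741$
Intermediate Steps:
$4^{2} - 3757 = 16 - 3757 = -3741$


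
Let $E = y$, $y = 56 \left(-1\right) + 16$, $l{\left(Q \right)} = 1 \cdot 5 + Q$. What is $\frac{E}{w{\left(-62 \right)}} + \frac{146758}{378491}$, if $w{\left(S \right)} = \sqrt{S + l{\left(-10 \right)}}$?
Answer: $\frac{146758}{378491} + \frac{40 i \sqrt{67}}{67} \approx 0.38774 + 4.8868 i$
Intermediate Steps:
$l{\left(Q \right)} = 5 + Q$
$y = -40$ ($y = -56 + 16 = -40$)
$w{\left(S \right)} = \sqrt{-5 + S}$ ($w{\left(S \right)} = \sqrt{S + \left(5 - 10\right)} = \sqrt{S - 5} = \sqrt{-5 + S}$)
$E = -40$
$\frac{E}{w{\left(-62 \right)}} + \frac{146758}{378491} = - \frac{40}{\sqrt{-5 - 62}} + \frac{146758}{378491} = - \frac{40}{\sqrt{-67}} + 146758 \cdot \frac{1}{378491} = - \frac{40}{i \sqrt{67}} + \frac{146758}{378491} = - 40 \left(- \frac{i \sqrt{67}}{67}\right) + \frac{146758}{378491} = \frac{40 i \sqrt{67}}{67} + \frac{146758}{378491} = \frac{146758}{378491} + \frac{40 i \sqrt{67}}{67}$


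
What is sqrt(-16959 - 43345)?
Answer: 4*I*sqrt(3769) ≈ 245.57*I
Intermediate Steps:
sqrt(-16959 - 43345) = sqrt(-60304) = 4*I*sqrt(3769)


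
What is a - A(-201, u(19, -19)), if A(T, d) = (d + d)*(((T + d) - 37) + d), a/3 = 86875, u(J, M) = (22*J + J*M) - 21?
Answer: 272577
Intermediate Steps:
u(J, M) = -21 + 22*J + J*M
a = 260625 (a = 3*86875 = 260625)
A(T, d) = 2*d*(-37 + T + 2*d) (A(T, d) = (2*d)*((-37 + T + d) + d) = (2*d)*(-37 + T + 2*d) = 2*d*(-37 + T + 2*d))
a - A(-201, u(19, -19)) = 260625 - 2*(-21 + 22*19 + 19*(-19))*(-37 - 201 + 2*(-21 + 22*19 + 19*(-19))) = 260625 - 2*(-21 + 418 - 361)*(-37 - 201 + 2*(-21 + 418 - 361)) = 260625 - 2*36*(-37 - 201 + 2*36) = 260625 - 2*36*(-37 - 201 + 72) = 260625 - 2*36*(-166) = 260625 - 1*(-11952) = 260625 + 11952 = 272577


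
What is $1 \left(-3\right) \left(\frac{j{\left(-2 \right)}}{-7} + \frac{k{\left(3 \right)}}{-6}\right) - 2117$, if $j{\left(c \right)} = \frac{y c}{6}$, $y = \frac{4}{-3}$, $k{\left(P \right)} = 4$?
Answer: $- \frac{44411}{21} \approx -2114.8$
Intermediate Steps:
$y = - \frac{4}{3}$ ($y = 4 \left(- \frac{1}{3}\right) = - \frac{4}{3} \approx -1.3333$)
$j{\left(c \right)} = - \frac{2 c}{9}$ ($j{\left(c \right)} = \frac{\left(- \frac{4}{3}\right) c}{6} = - \frac{4 c}{3} \cdot \frac{1}{6} = - \frac{2 c}{9}$)
$1 \left(-3\right) \left(\frac{j{\left(-2 \right)}}{-7} + \frac{k{\left(3 \right)}}{-6}\right) - 2117 = 1 \left(-3\right) \left(\frac{\left(- \frac{2}{9}\right) \left(-2\right)}{-7} + \frac{4}{-6}\right) - 2117 = - 3 \left(\frac{4}{9} \left(- \frac{1}{7}\right) + 4 \left(- \frac{1}{6}\right)\right) - 2117 = - 3 \left(- \frac{4}{63} - \frac{2}{3}\right) - 2117 = \left(-3\right) \left(- \frac{46}{63}\right) - 2117 = \frac{46}{21} - 2117 = - \frac{44411}{21}$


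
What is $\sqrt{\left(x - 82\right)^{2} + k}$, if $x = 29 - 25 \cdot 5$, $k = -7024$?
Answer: $6 \sqrt{685} \approx 157.04$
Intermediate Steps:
$x = -96$ ($x = 29 - 125 = -96$)
$\sqrt{\left(x - 82\right)^{2} + k} = \sqrt{\left(-96 - 82\right)^{2} - 7024} = \sqrt{\left(-178\right)^{2} - 7024} = \sqrt{31684 - 7024} = \sqrt{24660} = 6 \sqrt{685}$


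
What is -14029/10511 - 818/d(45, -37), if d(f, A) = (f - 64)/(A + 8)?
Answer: -249608493/199709 ≈ -1249.9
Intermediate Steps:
d(f, A) = (-64 + f)/(8 + A)
-14029/10511 - 818/d(45, -37) = -14029/10511 - 818*(8 - 37)/(-64 + 45) = -14029*1/10511 - 818/(-19/(-29)) = -14029/10511 - 818/((-1/29*(-19))) = -14029/10511 - 818/19/29 = -14029/10511 - 818*29/19 = -14029/10511 - 23722/19 = -249608493/199709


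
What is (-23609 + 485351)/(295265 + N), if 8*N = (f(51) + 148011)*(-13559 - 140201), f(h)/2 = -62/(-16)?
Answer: -76957/474104185 ≈ -0.00016232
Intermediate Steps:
f(h) = 31/4 (f(h) = 2*(-62/(-16)) = 2*(-62*(-1/16)) = 2*(31/8) = 31/4)
N = -2844920375 (N = ((31/4 + 148011)*(-13559 - 140201))/8 = ((592075/4)*(-153760))/8 = (⅛)*(-22759363000) = -2844920375)
(-23609 + 485351)/(295265 + N) = (-23609 + 485351)/(295265 - 2844920375) = 461742/(-2844625110) = 461742*(-1/2844625110) = -76957/474104185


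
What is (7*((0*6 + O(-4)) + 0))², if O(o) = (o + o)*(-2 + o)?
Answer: 112896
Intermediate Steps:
O(o) = 2*o*(-2 + o) (O(o) = (2*o)*(-2 + o) = 2*o*(-2 + o))
(7*((0*6 + O(-4)) + 0))² = (7*((0*6 + 2*(-4)*(-2 - 4)) + 0))² = (7*((0 + 2*(-4)*(-6)) + 0))² = (7*((0 + 48) + 0))² = (7*(48 + 0))² = (7*48)² = 336² = 112896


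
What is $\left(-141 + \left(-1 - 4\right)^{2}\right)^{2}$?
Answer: $13456$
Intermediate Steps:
$\left(-141 + \left(-1 - 4\right)^{2}\right)^{2} = \left(-141 + \left(-5\right)^{2}\right)^{2} = \left(-141 + 25\right)^{2} = \left(-116\right)^{2} = 13456$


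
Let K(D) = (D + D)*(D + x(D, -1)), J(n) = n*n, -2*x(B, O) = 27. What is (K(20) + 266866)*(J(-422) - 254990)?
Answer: -20543592156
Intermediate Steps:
x(B, O) = -27/2 (x(B, O) = -1/2*27 = -27/2)
J(n) = n**2
K(D) = 2*D*(-27/2 + D) (K(D) = (D + D)*(D - 27/2) = (2*D)*(-27/2 + D) = 2*D*(-27/2 + D))
(K(20) + 266866)*(J(-422) - 254990) = (20*(-27 + 2*20) + 266866)*((-422)**2 - 254990) = (20*(-27 + 40) + 266866)*(178084 - 254990) = (20*13 + 266866)*(-76906) = (260 + 266866)*(-76906) = 267126*(-76906) = -20543592156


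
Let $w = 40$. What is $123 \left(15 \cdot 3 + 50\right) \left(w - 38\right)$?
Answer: $23370$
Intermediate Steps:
$123 \left(15 \cdot 3 + 50\right) \left(w - 38\right) = 123 \left(15 \cdot 3 + 50\right) \left(40 - 38\right) = 123 \left(45 + 50\right) 2 = 123 \cdot 95 \cdot 2 = 123 \cdot 190 = 23370$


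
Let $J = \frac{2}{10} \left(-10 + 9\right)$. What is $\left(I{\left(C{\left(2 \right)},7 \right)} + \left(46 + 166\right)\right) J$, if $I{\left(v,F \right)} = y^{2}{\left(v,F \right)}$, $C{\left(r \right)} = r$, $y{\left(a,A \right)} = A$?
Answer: $- \frac{261}{5} \approx -52.2$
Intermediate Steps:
$J = - \frac{1}{5}$ ($J = 2 \cdot \frac{1}{10} \left(-1\right) = \frac{1}{5} \left(-1\right) = - \frac{1}{5} \approx -0.2$)
$I{\left(v,F \right)} = F^{2}$
$\left(I{\left(C{\left(2 \right)},7 \right)} + \left(46 + 166\right)\right) J = \left(7^{2} + \left(46 + 166\right)\right) \left(- \frac{1}{5}\right) = \left(49 + 212\right) \left(- \frac{1}{5}\right) = 261 \left(- \frac{1}{5}\right) = - \frac{261}{5}$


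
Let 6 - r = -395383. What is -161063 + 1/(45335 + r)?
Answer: -70984329611/440724 ≈ -1.6106e+5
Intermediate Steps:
r = 395389 (r = 6 - 1*(-395383) = 6 + 395383 = 395389)
-161063 + 1/(45335 + r) = -161063 + 1/(45335 + 395389) = -161063 + 1/440724 = -70984329611/440724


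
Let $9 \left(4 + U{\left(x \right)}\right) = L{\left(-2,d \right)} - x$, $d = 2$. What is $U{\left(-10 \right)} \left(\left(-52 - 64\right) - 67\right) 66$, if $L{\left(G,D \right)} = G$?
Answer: $37576$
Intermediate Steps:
$U{\left(x \right)} = - \frac{38}{9} - \frac{x}{9}$ ($U{\left(x \right)} = -4 + \frac{-2 - x}{9} = -4 - \left(\frac{2}{9} + \frac{x}{9}\right) = - \frac{38}{9} - \frac{x}{9}$)
$U{\left(-10 \right)} \left(\left(-52 - 64\right) - 67\right) 66 = \left(- \frac{38}{9} - - \frac{10}{9}\right) \left(\left(-52 - 64\right) - 67\right) 66 = \left(- \frac{38}{9} + \frac{10}{9}\right) \left(-116 - 67\right) 66 = \left(- \frac{28}{9}\right) \left(-183\right) 66 = \frac{1708}{3} \cdot 66 = 37576$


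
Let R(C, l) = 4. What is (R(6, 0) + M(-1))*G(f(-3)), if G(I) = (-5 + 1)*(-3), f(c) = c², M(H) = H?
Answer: 36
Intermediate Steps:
G(I) = 12 (G(I) = -4*(-3) = 12)
(R(6, 0) + M(-1))*G(f(-3)) = (4 - 1)*12 = 3*12 = 36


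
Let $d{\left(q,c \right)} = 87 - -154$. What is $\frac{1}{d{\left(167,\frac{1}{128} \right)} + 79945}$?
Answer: $\frac{1}{80186} \approx 1.2471 \cdot 10^{-5}$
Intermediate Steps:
$d{\left(q,c \right)} = 241$ ($d{\left(q,c \right)} = 87 + 154 = 241$)
$\frac{1}{d{\left(167,\frac{1}{128} \right)} + 79945} = \frac{1}{241 + 79945} = \frac{1}{80186}$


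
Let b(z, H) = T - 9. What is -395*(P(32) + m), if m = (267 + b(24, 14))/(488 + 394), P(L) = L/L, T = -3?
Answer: -149705/294 ≈ -509.20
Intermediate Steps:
b(z, H) = -12 (b(z, H) = -3 - 9 = -12)
P(L) = 1
m = 85/294 (m = (267 - 12)/(488 + 394) = 255/882 = 255*(1/882) = 85/294 ≈ 0.28912)
-395*(P(32) + m) = -395*(1 + 85/294) = -395*379/294 = -149705/294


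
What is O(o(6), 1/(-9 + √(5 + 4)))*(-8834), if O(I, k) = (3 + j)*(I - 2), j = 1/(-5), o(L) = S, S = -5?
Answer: 865732/5 ≈ 1.7315e+5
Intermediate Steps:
o(L) = -5
j = -⅕ ≈ -0.20000
O(I, k) = -28/5 + 14*I/5 (O(I, k) = (3 - ⅕)*(I - 2) = 14*(-2 + I)/5 = -28/5 + 14*I/5)
O(o(6), 1/(-9 + √(5 + 4)))*(-8834) = (-28/5 + (14/5)*(-5))*(-8834) = (-28/5 - 14)*(-8834) = -98/5*(-8834) = 865732/5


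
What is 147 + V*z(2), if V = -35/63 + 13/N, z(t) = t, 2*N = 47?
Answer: 62179/423 ≈ 147.00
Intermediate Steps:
N = 47/2 (N = (½)*47 = 47/2 ≈ 23.500)
V = -1/423 (V = -35/63 + 13/(47/2) = -35*1/63 + 13*(2/47) = -5/9 + 26/47 = -1/423 ≈ -0.0023641)
147 + V*z(2) = 147 - 1/423*2 = 147 - 2/423 = 62179/423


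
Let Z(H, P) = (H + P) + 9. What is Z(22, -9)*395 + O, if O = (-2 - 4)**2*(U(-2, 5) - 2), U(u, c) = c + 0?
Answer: 8798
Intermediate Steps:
U(u, c) = c
Z(H, P) = 9 + H + P
O = 108 (O = (-2 - 4)**2*(5 - 2) = (-6)**2*3 = 36*3 = 108)
Z(22, -9)*395 + O = (9 + 22 - 9)*395 + 108 = 22*395 + 108 = 8690 + 108 = 8798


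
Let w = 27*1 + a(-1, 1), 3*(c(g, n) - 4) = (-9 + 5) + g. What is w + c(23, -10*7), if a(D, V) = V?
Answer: 115/3 ≈ 38.333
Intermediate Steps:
c(g, n) = 8/3 + g/3 (c(g, n) = 4 + ((-9 + 5) + g)/3 = 4 + (-4 + g)/3 = 4 + (-4/3 + g/3) = 8/3 + g/3)
w = 28 (w = 27*1 + 1 = 27 + 1 = 28)
w + c(23, -10*7) = 28 + (8/3 + (⅓)*23) = 28 + (8/3 + 23/3) = 28 + 31/3 = 115/3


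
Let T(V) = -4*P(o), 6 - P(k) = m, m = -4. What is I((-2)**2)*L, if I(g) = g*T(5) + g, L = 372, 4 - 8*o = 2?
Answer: -58032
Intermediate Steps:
o = 1/4 (o = 1/2 - 1/8*2 = 1/2 - 1/4 = 1/4 ≈ 0.25000)
P(k) = 10 (P(k) = 6 - 1*(-4) = 6 + 4 = 10)
T(V) = -40 (T(V) = -4*10 = -40)
I(g) = -39*g (I(g) = g*(-40) + g = -40*g + g = -39*g)
I((-2)**2)*L = -39*(-2)**2*372 = -39*4*372 = -156*372 = -58032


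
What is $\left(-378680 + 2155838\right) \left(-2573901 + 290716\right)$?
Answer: $-4057580488230$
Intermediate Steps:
$\left(-378680 + 2155838\right) \left(-2573901 + 290716\right) = 1777158 \left(-2283185\right) = -4057580488230$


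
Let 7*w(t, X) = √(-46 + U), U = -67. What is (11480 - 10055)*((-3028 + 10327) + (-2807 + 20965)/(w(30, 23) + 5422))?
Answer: 4996562594632625/480168743 - 60375350*I*√113/480168743 ≈ 1.0406e+7 - 1.3366*I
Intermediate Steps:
w(t, X) = I*√113/7 (w(t, X) = √(-46 - 67)/7 = √(-113)/7 = (I*√113)/7 = I*√113/7)
(11480 - 10055)*((-3028 + 10327) + (-2807 + 20965)/(w(30, 23) + 5422)) = (11480 - 10055)*((-3028 + 10327) + (-2807 + 20965)/(I*√113/7 + 5422)) = 1425*(7299 + 18158/(5422 + I*√113/7)) = 10401075 + 25875150/(5422 + I*√113/7)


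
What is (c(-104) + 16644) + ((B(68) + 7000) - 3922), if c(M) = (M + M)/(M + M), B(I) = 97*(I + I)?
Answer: 32915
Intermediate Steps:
B(I) = 194*I (B(I) = 97*(2*I) = 194*I)
c(M) = 1 (c(M) = (2*M)/((2*M)) = (2*M)*(1/(2*M)) = 1)
(c(-104) + 16644) + ((B(68) + 7000) - 3922) = (1 + 16644) + ((194*68 + 7000) - 3922) = 16645 + ((13192 + 7000) - 3922) = 16645 + (20192 - 3922) = 16645 + 16270 = 32915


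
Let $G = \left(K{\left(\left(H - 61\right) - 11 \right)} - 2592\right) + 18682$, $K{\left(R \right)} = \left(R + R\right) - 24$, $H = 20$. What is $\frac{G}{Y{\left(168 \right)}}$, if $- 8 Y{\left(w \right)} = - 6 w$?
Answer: $\frac{7981}{63} \approx 126.68$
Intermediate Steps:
$K{\left(R \right)} = -24 + 2 R$ ($K{\left(R \right)} = 2 R - 24 = -24 + 2 R$)
$Y{\left(w \right)} = \frac{3 w}{4}$ ($Y{\left(w \right)} = - \frac{\left(-6\right) w}{8} = \frac{3 w}{4}$)
$G = 15962$ ($G = \left(\left(-24 + 2 \left(\left(20 - 61\right) - 11\right)\right) - 2592\right) + 18682 = \left(\left(-24 + 2 \left(-41 - 11\right)\right) - 2592\right) + 18682 = \left(\left(-24 + 2 \left(-52\right)\right) - 2592\right) + 18682 = \left(\left(-24 - 104\right) - 2592\right) + 18682 = \left(-128 - 2592\right) + 18682 = -2720 + 18682 = 15962$)
$\frac{G}{Y{\left(168 \right)}} = \frac{15962}{\frac{3}{4} \cdot 168} = \frac{15962}{126} = 15962 \cdot \frac{1}{126} = \frac{7981}{63}$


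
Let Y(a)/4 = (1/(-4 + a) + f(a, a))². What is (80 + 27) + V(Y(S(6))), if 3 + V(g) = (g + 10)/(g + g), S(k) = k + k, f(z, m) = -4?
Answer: 201009/1922 ≈ 104.58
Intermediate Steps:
S(k) = 2*k
Y(a) = 4*(-4 + 1/(-4 + a))² (Y(a) = 4*(1/(-4 + a) - 4)² = 4*(-4 + 1/(-4 + a))²)
V(g) = -3 + (10 + g)/(2*g) (V(g) = -3 + (g + 10)/(g + g) = -3 + (10 + g)/((2*g)) = -3 + (10 + g)*(1/(2*g)) = -3 + (10 + g)/(2*g))
(80 + 27) + V(Y(S(6))) = (80 + 27) + (-5/2 + 5/((4*(17 - 8*6)²/(-4 + 2*6)²))) = 107 + (-5/2 + 5/((4*(17 - 4*12)²/(-4 + 12)²))) = 107 + (-5/2 + 5/((4*(17 - 48)²/8²))) = 107 + (-5/2 + 5/((4*(1/64)*(-31)²))) = 107 + (-5/2 + 5/((4*(1/64)*961))) = 107 + (-5/2 + 5/(961/16)) = 107 + (-5/2 + 5*(16/961)) = 107 + (-5/2 + 80/961) = 107 - 4645/1922 = 201009/1922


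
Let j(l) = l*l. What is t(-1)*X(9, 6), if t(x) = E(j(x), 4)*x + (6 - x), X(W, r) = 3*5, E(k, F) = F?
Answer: 45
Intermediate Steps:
j(l) = l**2
X(W, r) = 15
t(x) = 6 + 3*x (t(x) = 4*x + (6 - x) = 6 + 3*x)
t(-1)*X(9, 6) = (6 + 3*(-1))*15 = (6 - 3)*15 = 3*15 = 45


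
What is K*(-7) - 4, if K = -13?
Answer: 87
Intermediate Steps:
K*(-7) - 4 = -13*(-7) - 4 = 91 - 4 = 87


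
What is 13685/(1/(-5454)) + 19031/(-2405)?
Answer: -179504384981/2405 ≈ -7.4638e+7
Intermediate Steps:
13685/(1/(-5454)) + 19031/(-2405) = 13685/(-1/5454) + 19031*(-1/2405) = 13685*(-5454) - 19031/2405 = -74637990 - 19031/2405 = -179504384981/2405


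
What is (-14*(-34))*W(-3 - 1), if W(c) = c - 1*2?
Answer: -2856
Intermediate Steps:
W(c) = -2 + c (W(c) = c - 2 = -2 + c)
(-14*(-34))*W(-3 - 1) = (-14*(-34))*(-2 + (-3 - 1)) = 476*(-2 - 4) = 476*(-6) = -2856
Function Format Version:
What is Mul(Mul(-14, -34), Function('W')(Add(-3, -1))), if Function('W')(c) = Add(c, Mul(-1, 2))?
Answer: -2856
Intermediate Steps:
Function('W')(c) = Add(-2, c) (Function('W')(c) = Add(c, -2) = Add(-2, c))
Mul(Mul(-14, -34), Function('W')(Add(-3, -1))) = Mul(Mul(-14, -34), Add(-2, Add(-3, -1))) = Mul(476, Add(-2, -4)) = Mul(476, -6) = -2856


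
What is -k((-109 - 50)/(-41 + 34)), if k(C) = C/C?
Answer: -1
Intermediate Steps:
k(C) = 1
-k((-109 - 50)/(-41 + 34)) = -1*1 = -1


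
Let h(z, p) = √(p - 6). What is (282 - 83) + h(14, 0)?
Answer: 199 + I*√6 ≈ 199.0 + 2.4495*I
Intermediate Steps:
h(z, p) = √(-6 + p)
(282 - 83) + h(14, 0) = (282 - 83) + √(-6 + 0) = 199 + √(-6) = 199 + I*√6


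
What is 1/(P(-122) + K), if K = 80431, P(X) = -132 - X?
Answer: 1/80421 ≈ 1.2435e-5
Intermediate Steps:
1/(P(-122) + K) = 1/((-132 - 1*(-122)) + 80431) = 1/((-132 + 122) + 80431) = 1/(-10 + 80431) = 1/80421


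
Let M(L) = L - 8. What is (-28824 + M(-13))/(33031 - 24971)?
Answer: -5769/1612 ≈ -3.5788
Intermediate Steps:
M(L) = -8 + L
(-28824 + M(-13))/(33031 - 24971) = (-28824 + (-8 - 13))/(33031 - 24971) = (-28824 - 21)/8060 = -28845*1/8060 = -5769/1612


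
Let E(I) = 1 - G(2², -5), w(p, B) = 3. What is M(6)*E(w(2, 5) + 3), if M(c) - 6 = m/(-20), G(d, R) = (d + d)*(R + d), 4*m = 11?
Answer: 4221/80 ≈ 52.763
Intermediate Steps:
m = 11/4 (m = (¼)*11 = 11/4 ≈ 2.7500)
G(d, R) = 2*d*(R + d) (G(d, R) = (2*d)*(R + d) = 2*d*(R + d))
M(c) = 469/80 (M(c) = 6 + (11/4)/(-20) = 6 + (11/4)*(-1/20) = 6 - 11/80 = 469/80)
E(I) = 9 (E(I) = 1 - 2*2²*(-5 + 2²) = 1 - 2*4*(-5 + 4) = 1 - 2*4*(-1) = 1 - 1*(-8) = 1 + 8 = 9)
M(6)*E(w(2, 5) + 3) = (469/80)*9 = 4221/80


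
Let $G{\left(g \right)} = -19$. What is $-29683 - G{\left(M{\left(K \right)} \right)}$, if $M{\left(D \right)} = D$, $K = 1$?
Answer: $-29664$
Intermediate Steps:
$-29683 - G{\left(M{\left(K \right)} \right)} = -29683 - -19 = -29683 + 19 = -29664$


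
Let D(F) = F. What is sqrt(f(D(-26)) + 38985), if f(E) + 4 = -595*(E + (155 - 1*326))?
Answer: 2*sqrt(39049) ≈ 395.22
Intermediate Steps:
f(E) = 101741 - 595*E (f(E) = -4 - 595*(E + (155 - 1*326)) = -4 - 595*(E + (155 - 326)) = -4 - 595*(E - 171) = -4 - 595*(-171 + E) = -4 + (101745 - 595*E) = 101741 - 595*E)
sqrt(f(D(-26)) + 38985) = sqrt((101741 - 595*(-26)) + 38985) = sqrt((101741 + 15470) + 38985) = sqrt(117211 + 38985) = sqrt(156196) = 2*sqrt(39049)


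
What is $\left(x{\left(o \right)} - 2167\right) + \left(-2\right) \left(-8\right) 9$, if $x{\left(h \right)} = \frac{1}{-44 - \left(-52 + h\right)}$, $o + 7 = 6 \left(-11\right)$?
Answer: $- \frac{163862}{81} \approx -2023.0$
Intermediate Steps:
$o = -73$ ($o = -7 + 6 \left(-11\right) = -7 - 66 = -73$)
$x{\left(h \right)} = \frac{1}{8 - h}$
$\left(x{\left(o \right)} - 2167\right) + \left(-2\right) \left(-8\right) 9 = \left(- \frac{1}{-8 - 73} - 2167\right) + \left(-2\right) \left(-8\right) 9 = \left(- \frac{1}{-81} - 2167\right) + 16 \cdot 9 = \left(\left(-1\right) \left(- \frac{1}{81}\right) - 2167\right) + 144 = \left(\frac{1}{81} - 2167\right) + 144 = - \frac{175526}{81} + 144 = - \frac{163862}{81}$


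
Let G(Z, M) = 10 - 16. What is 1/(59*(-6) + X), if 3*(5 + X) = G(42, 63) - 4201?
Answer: -3/5284 ≈ -0.00056775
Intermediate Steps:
G(Z, M) = -6
X = -4222/3 (X = -5 + (-6 - 4201)/3 = -5 + (⅓)*(-4207) = -5 - 4207/3 = -4222/3 ≈ -1407.3)
1/(59*(-6) + X) = 1/(59*(-6) - 4222/3) = 1/(-354 - 4222/3) = 1/(-5284/3) = -3/5284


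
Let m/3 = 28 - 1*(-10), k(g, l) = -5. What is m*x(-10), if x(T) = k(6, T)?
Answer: -570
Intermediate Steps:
x(T) = -5
m = 114 (m = 3*(28 - 1*(-10)) = 3*(28 + 10) = 3*38 = 114)
m*x(-10) = 114*(-5) = -570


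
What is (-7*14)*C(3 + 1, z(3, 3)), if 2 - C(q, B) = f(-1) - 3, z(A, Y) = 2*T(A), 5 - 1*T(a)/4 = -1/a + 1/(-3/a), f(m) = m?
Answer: -588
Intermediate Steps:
T(a) = 20 + 4/a + 4*a/3 (T(a) = 20 - 4*(-1/a + 1/(-3/a)) = 20 - 4*(-1/a + 1*(-a/3)) = 20 - 4*(-1/a - a/3) = 20 + (4/a + 4*a/3) = 20 + 4/a + 4*a/3)
z(A, Y) = 40 + 8/A + 8*A/3 (z(A, Y) = 2*(20 + 4/A + 4*A/3) = 40 + 8/A + 8*A/3)
C(q, B) = 6 (C(q, B) = 2 - (-1 - 3) = 2 - 1*(-4) = 2 + 4 = 6)
(-7*14)*C(3 + 1, z(3, 3)) = -7*14*6 = -98*6 = -588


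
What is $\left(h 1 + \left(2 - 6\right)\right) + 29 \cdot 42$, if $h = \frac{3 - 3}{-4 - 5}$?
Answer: $1214$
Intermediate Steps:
$h = 0$ ($h = \frac{0}{-9} = 0 \left(- \frac{1}{9}\right) = 0$)
$\left(h 1 + \left(2 - 6\right)\right) + 29 \cdot 42 = \left(0 \cdot 1 + \left(2 - 6\right)\right) + 29 \cdot 42 = \left(0 + \left(2 - 6\right)\right) + 1218 = \left(0 - 4\right) + 1218 = -4 + 1218 = 1214$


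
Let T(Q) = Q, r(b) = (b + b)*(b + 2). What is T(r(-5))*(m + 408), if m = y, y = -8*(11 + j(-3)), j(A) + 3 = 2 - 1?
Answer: 10080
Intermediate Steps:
j(A) = -2 (j(A) = -3 + (2 - 1) = -3 + 1 = -2)
r(b) = 2*b*(2 + b) (r(b) = (2*b)*(2 + b) = 2*b*(2 + b))
y = -72 (y = -8*(11 - 2) = -8*9 = -72)
m = -72
T(r(-5))*(m + 408) = (2*(-5)*(2 - 5))*(-72 + 408) = (2*(-5)*(-3))*336 = 30*336 = 10080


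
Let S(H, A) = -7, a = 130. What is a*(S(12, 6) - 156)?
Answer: -21190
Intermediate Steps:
a*(S(12, 6) - 156) = 130*(-7 - 156) = 130*(-163) = -21190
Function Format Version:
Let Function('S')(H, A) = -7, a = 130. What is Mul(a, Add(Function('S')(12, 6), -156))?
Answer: -21190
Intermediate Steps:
Mul(a, Add(Function('S')(12, 6), -156)) = Mul(130, Add(-7, -156)) = Mul(130, -163) = -21190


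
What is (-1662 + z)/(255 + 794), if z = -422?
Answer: -2084/1049 ≈ -1.9867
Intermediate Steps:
(-1662 + z)/(255 + 794) = (-1662 - 422)/(255 + 794) = -2084/1049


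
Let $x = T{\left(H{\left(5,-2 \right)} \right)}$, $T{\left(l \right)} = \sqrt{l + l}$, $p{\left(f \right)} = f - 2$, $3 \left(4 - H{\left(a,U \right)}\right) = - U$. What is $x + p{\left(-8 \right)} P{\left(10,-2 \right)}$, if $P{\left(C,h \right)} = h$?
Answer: $20 + \frac{2 \sqrt{15}}{3} \approx 22.582$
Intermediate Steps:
$H{\left(a,U \right)} = 4 + \frac{U}{3}$ ($H{\left(a,U \right)} = 4 - \frac{\left(-1\right) U}{3} = 4 + \frac{U}{3}$)
$p{\left(f \right)} = -2 + f$
$T{\left(l \right)} = \sqrt{2} \sqrt{l}$ ($T{\left(l \right)} = \sqrt{2 l} = \sqrt{2} \sqrt{l}$)
$x = \frac{2 \sqrt{15}}{3}$ ($x = \sqrt{2} \sqrt{4 + \frac{1}{3} \left(-2\right)} = \sqrt{2} \sqrt{4 - \frac{2}{3}} = \sqrt{2} \sqrt{\frac{10}{3}} = \sqrt{2} \frac{\sqrt{30}}{3} = \frac{2 \sqrt{15}}{3} \approx 2.582$)
$x + p{\left(-8 \right)} P{\left(10,-2 \right)} = \frac{2 \sqrt{15}}{3} + \left(-2 - 8\right) \left(-2\right) = \frac{2 \sqrt{15}}{3} - -20 = \frac{2 \sqrt{15}}{3} + 20 = 20 + \frac{2 \sqrt{15}}{3}$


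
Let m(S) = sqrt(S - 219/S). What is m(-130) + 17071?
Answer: 17071 + I*sqrt(2168530)/130 ≈ 17071.0 + 11.328*I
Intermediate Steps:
m(-130) + 17071 = sqrt(-130 - 219/(-130)) + 17071 = sqrt(-130 - 219*(-1/130)) + 17071 = sqrt(-130 + 219/130) + 17071 = sqrt(-16681/130) + 17071 = I*sqrt(2168530)/130 + 17071 = 17071 + I*sqrt(2168530)/130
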